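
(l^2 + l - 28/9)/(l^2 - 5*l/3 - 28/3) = (l - 4/3)/(l - 4)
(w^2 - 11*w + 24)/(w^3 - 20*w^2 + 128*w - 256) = (w - 3)/(w^2 - 12*w + 32)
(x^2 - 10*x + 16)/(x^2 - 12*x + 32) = (x - 2)/(x - 4)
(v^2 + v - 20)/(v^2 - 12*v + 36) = (v^2 + v - 20)/(v^2 - 12*v + 36)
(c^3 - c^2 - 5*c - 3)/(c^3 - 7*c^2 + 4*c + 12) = (c^2 - 2*c - 3)/(c^2 - 8*c + 12)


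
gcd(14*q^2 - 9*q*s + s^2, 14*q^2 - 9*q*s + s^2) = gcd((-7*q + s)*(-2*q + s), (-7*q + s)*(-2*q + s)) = 14*q^2 - 9*q*s + s^2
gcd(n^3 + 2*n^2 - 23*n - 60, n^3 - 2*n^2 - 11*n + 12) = n + 3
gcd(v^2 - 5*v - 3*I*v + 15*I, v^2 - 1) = 1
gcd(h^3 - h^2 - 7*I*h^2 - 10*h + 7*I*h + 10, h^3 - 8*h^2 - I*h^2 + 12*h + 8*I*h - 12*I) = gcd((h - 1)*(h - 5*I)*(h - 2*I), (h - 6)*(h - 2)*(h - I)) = 1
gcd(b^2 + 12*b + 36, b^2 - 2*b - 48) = b + 6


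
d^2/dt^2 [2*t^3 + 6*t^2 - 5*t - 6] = 12*t + 12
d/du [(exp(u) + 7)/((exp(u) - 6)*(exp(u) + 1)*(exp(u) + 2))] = 2*(-exp(3*u) - 9*exp(2*u) + 21*exp(u) + 50)*exp(u)/(exp(6*u) - 6*exp(5*u) - 23*exp(4*u) + 72*exp(3*u) + 328*exp(2*u) + 384*exp(u) + 144)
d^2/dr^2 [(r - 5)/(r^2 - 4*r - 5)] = 2/(r^3 + 3*r^2 + 3*r + 1)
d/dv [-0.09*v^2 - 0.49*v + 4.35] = -0.18*v - 0.49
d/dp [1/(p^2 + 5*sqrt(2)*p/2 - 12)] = 2*(-4*p - 5*sqrt(2))/(2*p^2 + 5*sqrt(2)*p - 24)^2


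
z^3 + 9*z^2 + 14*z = z*(z + 2)*(z + 7)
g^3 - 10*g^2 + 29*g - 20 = (g - 5)*(g - 4)*(g - 1)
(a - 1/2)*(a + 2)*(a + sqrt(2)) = a^3 + sqrt(2)*a^2 + 3*a^2/2 - a + 3*sqrt(2)*a/2 - sqrt(2)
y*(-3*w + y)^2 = 9*w^2*y - 6*w*y^2 + y^3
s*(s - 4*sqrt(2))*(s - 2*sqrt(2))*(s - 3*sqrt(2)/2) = s^4 - 15*sqrt(2)*s^3/2 + 34*s^2 - 24*sqrt(2)*s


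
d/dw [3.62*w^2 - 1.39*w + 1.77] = 7.24*w - 1.39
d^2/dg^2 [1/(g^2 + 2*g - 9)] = 2*(-g^2 - 2*g + 4*(g + 1)^2 + 9)/(g^2 + 2*g - 9)^3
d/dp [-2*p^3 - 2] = -6*p^2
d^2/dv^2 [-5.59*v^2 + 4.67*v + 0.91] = -11.1800000000000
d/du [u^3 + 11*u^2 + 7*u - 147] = 3*u^2 + 22*u + 7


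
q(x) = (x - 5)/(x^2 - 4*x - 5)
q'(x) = (4 - 2*x)*(x - 5)/(x^2 - 4*x - 5)^2 + 1/(x^2 - 4*x - 5) = -1/(x^2 + 2*x + 1)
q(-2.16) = -0.86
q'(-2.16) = -0.74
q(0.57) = 0.64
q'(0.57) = -0.41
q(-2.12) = -0.89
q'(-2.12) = -0.80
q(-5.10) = -0.24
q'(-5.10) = -0.06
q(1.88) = 0.35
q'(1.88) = -0.12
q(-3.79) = -0.36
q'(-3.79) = -0.13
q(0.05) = 0.95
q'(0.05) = -0.91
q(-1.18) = -5.56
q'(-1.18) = -30.86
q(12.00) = 0.08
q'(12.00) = -0.00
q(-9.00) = -0.12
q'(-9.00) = -0.02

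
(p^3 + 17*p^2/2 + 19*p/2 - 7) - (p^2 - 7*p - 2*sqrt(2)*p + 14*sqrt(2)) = p^3 + 15*p^2/2 + 2*sqrt(2)*p + 33*p/2 - 14*sqrt(2) - 7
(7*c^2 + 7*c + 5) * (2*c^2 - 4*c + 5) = 14*c^4 - 14*c^3 + 17*c^2 + 15*c + 25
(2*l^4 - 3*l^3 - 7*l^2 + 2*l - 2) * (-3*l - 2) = -6*l^5 + 5*l^4 + 27*l^3 + 8*l^2 + 2*l + 4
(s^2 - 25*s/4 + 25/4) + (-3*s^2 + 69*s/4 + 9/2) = -2*s^2 + 11*s + 43/4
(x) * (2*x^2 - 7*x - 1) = 2*x^3 - 7*x^2 - x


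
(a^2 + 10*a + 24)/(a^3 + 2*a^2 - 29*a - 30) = (a + 4)/(a^2 - 4*a - 5)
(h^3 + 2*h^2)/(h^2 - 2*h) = h*(h + 2)/(h - 2)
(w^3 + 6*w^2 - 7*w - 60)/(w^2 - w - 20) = (w^2 + 2*w - 15)/(w - 5)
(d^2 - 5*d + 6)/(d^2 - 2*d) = (d - 3)/d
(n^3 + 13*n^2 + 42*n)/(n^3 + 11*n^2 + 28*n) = (n + 6)/(n + 4)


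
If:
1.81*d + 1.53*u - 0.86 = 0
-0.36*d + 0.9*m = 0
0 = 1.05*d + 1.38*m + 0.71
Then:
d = -0.44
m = -0.18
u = 1.09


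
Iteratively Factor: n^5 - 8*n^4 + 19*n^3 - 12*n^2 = (n)*(n^4 - 8*n^3 + 19*n^2 - 12*n) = n^2*(n^3 - 8*n^2 + 19*n - 12) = n^2*(n - 1)*(n^2 - 7*n + 12) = n^2*(n - 3)*(n - 1)*(n - 4)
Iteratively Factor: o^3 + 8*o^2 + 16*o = (o + 4)*(o^2 + 4*o) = o*(o + 4)*(o + 4)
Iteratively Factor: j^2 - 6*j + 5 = (j - 1)*(j - 5)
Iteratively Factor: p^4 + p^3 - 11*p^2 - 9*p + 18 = (p - 1)*(p^3 + 2*p^2 - 9*p - 18) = (p - 3)*(p - 1)*(p^2 + 5*p + 6) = (p - 3)*(p - 1)*(p + 3)*(p + 2)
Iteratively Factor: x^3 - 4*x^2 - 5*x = (x + 1)*(x^2 - 5*x) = (x - 5)*(x + 1)*(x)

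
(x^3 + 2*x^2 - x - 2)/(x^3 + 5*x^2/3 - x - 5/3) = 3*(x + 2)/(3*x + 5)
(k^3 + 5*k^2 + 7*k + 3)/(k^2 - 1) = (k^2 + 4*k + 3)/(k - 1)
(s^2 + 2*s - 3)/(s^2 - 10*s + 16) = (s^2 + 2*s - 3)/(s^2 - 10*s + 16)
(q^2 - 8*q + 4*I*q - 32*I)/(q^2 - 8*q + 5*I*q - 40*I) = (q + 4*I)/(q + 5*I)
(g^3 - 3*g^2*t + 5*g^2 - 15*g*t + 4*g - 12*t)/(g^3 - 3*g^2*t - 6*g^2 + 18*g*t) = (g^2 + 5*g + 4)/(g*(g - 6))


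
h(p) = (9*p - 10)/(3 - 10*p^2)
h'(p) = 20*p*(9*p - 10)/(3 - 10*p^2)^2 + 9/(3 - 10*p^2)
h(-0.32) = -6.52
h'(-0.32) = 25.67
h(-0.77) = 5.78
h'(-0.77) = 27.32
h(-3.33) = 0.37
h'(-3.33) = 0.15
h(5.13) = -0.14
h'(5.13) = 0.02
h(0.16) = -3.12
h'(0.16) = -0.36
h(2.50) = -0.21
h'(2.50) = 0.03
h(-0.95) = 3.08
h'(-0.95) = 8.22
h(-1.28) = 1.61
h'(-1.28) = 2.40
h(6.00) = -0.12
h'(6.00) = 0.02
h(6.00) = -0.12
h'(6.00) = 0.02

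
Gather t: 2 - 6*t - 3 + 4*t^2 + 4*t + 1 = 4*t^2 - 2*t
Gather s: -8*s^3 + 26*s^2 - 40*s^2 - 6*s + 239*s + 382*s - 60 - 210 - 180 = -8*s^3 - 14*s^2 + 615*s - 450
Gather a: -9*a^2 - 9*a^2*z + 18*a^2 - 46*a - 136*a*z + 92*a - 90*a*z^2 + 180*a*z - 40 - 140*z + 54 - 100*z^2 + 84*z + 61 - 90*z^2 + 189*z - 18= a^2*(9 - 9*z) + a*(-90*z^2 + 44*z + 46) - 190*z^2 + 133*z + 57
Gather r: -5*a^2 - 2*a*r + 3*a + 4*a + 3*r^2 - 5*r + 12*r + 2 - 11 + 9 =-5*a^2 + 7*a + 3*r^2 + r*(7 - 2*a)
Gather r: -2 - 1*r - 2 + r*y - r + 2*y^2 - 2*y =r*(y - 2) + 2*y^2 - 2*y - 4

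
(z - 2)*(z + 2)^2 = z^3 + 2*z^2 - 4*z - 8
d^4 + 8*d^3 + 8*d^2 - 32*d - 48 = (d - 2)*(d + 2)^2*(d + 6)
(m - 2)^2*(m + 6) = m^3 + 2*m^2 - 20*m + 24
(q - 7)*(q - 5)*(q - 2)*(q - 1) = q^4 - 15*q^3 + 73*q^2 - 129*q + 70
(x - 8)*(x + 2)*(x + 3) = x^3 - 3*x^2 - 34*x - 48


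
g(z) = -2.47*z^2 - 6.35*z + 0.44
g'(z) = -4.94*z - 6.35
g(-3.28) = -5.31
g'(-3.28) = 9.85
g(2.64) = -33.54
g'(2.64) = -19.39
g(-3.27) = -5.21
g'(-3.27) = 9.80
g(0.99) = -8.27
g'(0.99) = -11.24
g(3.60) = -54.43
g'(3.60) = -24.13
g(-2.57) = 0.45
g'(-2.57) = 6.35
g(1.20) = -10.74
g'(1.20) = -12.28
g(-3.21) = -4.63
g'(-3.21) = 9.51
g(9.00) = -256.78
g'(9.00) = -50.81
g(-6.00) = -50.38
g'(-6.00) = 23.29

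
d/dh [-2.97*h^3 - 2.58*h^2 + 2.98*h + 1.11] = -8.91*h^2 - 5.16*h + 2.98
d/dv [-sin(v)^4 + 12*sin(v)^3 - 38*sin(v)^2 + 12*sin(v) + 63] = 4*(-sin(v)^3 + 9*sin(v)^2 - 19*sin(v) + 3)*cos(v)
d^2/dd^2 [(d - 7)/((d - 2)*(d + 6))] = 2*(d^3 - 21*d^2 - 48*d - 148)/(d^6 + 12*d^5 + 12*d^4 - 224*d^3 - 144*d^2 + 1728*d - 1728)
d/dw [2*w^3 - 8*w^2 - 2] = 2*w*(3*w - 8)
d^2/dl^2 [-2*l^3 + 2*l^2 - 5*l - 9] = 4 - 12*l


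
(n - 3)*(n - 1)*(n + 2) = n^3 - 2*n^2 - 5*n + 6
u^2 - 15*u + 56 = (u - 8)*(u - 7)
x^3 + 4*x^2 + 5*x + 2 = (x + 1)^2*(x + 2)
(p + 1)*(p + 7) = p^2 + 8*p + 7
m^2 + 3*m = m*(m + 3)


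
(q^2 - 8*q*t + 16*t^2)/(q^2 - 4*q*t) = (q - 4*t)/q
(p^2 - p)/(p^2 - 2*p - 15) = p*(1 - p)/(-p^2 + 2*p + 15)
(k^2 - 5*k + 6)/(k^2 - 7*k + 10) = (k - 3)/(k - 5)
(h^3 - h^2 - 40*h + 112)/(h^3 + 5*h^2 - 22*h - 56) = (h - 4)/(h + 2)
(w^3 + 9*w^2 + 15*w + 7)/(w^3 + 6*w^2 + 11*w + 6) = (w^2 + 8*w + 7)/(w^2 + 5*w + 6)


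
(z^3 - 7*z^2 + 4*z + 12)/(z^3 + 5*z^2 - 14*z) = (z^2 - 5*z - 6)/(z*(z + 7))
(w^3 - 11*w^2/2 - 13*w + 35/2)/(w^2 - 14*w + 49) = (2*w^2 + 3*w - 5)/(2*(w - 7))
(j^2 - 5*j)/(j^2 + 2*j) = (j - 5)/(j + 2)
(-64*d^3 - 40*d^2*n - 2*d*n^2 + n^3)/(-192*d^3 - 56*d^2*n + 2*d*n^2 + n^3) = (2*d + n)/(6*d + n)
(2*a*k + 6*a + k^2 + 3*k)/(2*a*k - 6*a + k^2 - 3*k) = (k + 3)/(k - 3)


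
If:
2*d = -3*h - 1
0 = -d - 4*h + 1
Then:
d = -7/5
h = 3/5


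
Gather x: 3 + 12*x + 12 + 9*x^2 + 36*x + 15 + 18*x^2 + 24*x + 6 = 27*x^2 + 72*x + 36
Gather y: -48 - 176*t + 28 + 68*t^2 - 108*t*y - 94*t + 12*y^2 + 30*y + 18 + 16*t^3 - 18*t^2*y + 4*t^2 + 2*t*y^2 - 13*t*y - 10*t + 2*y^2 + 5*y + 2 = 16*t^3 + 72*t^2 - 280*t + y^2*(2*t + 14) + y*(-18*t^2 - 121*t + 35)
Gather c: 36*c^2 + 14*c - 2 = 36*c^2 + 14*c - 2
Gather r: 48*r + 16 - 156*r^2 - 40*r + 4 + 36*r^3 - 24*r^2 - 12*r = 36*r^3 - 180*r^2 - 4*r + 20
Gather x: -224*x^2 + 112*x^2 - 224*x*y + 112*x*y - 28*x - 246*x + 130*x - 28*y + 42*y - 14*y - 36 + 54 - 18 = -112*x^2 + x*(-112*y - 144)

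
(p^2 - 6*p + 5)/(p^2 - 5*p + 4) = (p - 5)/(p - 4)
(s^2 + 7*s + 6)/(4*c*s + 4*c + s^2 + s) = (s + 6)/(4*c + s)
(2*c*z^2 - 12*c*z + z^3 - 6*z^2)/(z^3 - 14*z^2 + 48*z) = (2*c + z)/(z - 8)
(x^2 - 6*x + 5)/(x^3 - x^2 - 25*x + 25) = 1/(x + 5)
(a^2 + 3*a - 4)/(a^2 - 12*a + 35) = (a^2 + 3*a - 4)/(a^2 - 12*a + 35)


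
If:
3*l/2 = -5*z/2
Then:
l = -5*z/3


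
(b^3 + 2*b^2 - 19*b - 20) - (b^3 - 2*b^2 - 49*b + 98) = 4*b^2 + 30*b - 118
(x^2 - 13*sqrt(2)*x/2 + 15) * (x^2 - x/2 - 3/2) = x^4 - 13*sqrt(2)*x^3/2 - x^3/2 + 13*sqrt(2)*x^2/4 + 27*x^2/2 - 15*x/2 + 39*sqrt(2)*x/4 - 45/2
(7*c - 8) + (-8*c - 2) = -c - 10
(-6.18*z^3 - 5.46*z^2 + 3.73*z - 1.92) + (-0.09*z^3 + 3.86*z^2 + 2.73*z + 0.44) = -6.27*z^3 - 1.6*z^2 + 6.46*z - 1.48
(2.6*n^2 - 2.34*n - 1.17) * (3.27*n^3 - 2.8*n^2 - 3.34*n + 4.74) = 8.502*n^5 - 14.9318*n^4 - 5.9579*n^3 + 23.4156*n^2 - 7.1838*n - 5.5458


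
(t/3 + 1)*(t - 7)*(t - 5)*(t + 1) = t^4/3 - 8*t^3/3 - 10*t^2/3 + 104*t/3 + 35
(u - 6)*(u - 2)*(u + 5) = u^3 - 3*u^2 - 28*u + 60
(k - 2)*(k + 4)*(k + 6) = k^3 + 8*k^2 + 4*k - 48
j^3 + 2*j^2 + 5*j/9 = j*(j + 1/3)*(j + 5/3)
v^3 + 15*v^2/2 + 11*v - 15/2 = (v - 1/2)*(v + 3)*(v + 5)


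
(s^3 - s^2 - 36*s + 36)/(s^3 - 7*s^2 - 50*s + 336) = (s^2 + 5*s - 6)/(s^2 - s - 56)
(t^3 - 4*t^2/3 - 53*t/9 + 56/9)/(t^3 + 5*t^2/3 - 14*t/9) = (3*t^2 - 11*t + 8)/(t*(3*t - 2))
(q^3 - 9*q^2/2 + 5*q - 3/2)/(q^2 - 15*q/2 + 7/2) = (q^2 - 4*q + 3)/(q - 7)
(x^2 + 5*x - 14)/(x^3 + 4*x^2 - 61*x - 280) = (x - 2)/(x^2 - 3*x - 40)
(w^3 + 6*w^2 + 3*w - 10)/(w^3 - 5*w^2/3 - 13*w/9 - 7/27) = 27*(-w^3 - 6*w^2 - 3*w + 10)/(-27*w^3 + 45*w^2 + 39*w + 7)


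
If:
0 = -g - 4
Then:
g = -4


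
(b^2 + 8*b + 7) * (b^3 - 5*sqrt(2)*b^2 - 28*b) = b^5 - 5*sqrt(2)*b^4 + 8*b^4 - 40*sqrt(2)*b^3 - 21*b^3 - 224*b^2 - 35*sqrt(2)*b^2 - 196*b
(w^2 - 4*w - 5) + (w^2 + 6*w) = 2*w^2 + 2*w - 5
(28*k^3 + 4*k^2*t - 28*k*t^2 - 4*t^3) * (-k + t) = -28*k^4 + 24*k^3*t + 32*k^2*t^2 - 24*k*t^3 - 4*t^4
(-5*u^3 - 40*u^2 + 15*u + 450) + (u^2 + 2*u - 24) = -5*u^3 - 39*u^2 + 17*u + 426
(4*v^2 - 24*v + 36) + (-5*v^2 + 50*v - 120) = -v^2 + 26*v - 84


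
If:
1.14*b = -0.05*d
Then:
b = -0.043859649122807*d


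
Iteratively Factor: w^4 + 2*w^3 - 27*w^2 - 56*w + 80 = (w - 5)*(w^3 + 7*w^2 + 8*w - 16) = (w - 5)*(w + 4)*(w^2 + 3*w - 4) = (w - 5)*(w - 1)*(w + 4)*(w + 4)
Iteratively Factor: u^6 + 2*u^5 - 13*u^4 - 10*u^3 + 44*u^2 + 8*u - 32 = (u + 2)*(u^5 - 13*u^3 + 16*u^2 + 12*u - 16) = (u + 1)*(u + 2)*(u^4 - u^3 - 12*u^2 + 28*u - 16) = (u - 1)*(u + 1)*(u + 2)*(u^3 - 12*u + 16) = (u - 1)*(u + 1)*(u + 2)*(u + 4)*(u^2 - 4*u + 4) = (u - 2)*(u - 1)*(u + 1)*(u + 2)*(u + 4)*(u - 2)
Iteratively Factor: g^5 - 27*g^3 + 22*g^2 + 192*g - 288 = (g - 2)*(g^4 + 2*g^3 - 23*g^2 - 24*g + 144) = (g - 3)*(g - 2)*(g^3 + 5*g^2 - 8*g - 48) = (g - 3)^2*(g - 2)*(g^2 + 8*g + 16) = (g - 3)^2*(g - 2)*(g + 4)*(g + 4)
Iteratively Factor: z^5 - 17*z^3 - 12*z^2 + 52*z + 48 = (z + 2)*(z^4 - 2*z^3 - 13*z^2 + 14*z + 24) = (z - 2)*(z + 2)*(z^3 - 13*z - 12) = (z - 2)*(z + 2)*(z + 3)*(z^2 - 3*z - 4) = (z - 4)*(z - 2)*(z + 2)*(z + 3)*(z + 1)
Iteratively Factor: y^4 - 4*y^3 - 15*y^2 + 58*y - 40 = (y - 2)*(y^3 - 2*y^2 - 19*y + 20) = (y - 2)*(y + 4)*(y^2 - 6*y + 5) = (y - 5)*(y - 2)*(y + 4)*(y - 1)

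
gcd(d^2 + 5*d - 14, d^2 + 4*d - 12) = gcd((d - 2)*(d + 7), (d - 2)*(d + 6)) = d - 2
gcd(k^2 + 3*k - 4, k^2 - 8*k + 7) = k - 1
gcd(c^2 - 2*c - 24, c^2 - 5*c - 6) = c - 6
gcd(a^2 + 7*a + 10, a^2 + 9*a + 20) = a + 5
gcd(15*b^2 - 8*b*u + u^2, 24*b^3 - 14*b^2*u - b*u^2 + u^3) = -3*b + u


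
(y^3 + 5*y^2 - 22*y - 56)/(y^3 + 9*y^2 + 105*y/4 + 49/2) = 4*(y^2 + 3*y - 28)/(4*y^2 + 28*y + 49)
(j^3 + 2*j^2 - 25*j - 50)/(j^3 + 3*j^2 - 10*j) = (j^2 - 3*j - 10)/(j*(j - 2))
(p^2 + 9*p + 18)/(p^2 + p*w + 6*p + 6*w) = (p + 3)/(p + w)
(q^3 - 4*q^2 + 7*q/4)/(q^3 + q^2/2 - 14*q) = (q - 1/2)/(q + 4)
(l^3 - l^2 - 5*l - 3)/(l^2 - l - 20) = (-l^3 + l^2 + 5*l + 3)/(-l^2 + l + 20)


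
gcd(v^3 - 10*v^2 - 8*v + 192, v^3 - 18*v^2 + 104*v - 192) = v^2 - 14*v + 48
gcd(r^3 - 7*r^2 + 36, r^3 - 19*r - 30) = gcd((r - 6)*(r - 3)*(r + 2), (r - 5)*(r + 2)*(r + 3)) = r + 2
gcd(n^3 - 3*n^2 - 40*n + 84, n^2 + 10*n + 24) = n + 6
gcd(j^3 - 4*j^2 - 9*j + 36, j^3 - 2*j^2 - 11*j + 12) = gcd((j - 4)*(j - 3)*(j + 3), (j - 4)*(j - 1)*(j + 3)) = j^2 - j - 12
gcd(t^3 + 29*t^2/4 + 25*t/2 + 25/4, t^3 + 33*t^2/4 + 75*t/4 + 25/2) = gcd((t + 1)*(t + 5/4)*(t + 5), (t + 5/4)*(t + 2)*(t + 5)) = t^2 + 25*t/4 + 25/4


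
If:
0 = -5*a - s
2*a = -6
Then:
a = -3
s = 15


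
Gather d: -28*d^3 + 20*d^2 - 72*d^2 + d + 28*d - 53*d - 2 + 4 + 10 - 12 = -28*d^3 - 52*d^2 - 24*d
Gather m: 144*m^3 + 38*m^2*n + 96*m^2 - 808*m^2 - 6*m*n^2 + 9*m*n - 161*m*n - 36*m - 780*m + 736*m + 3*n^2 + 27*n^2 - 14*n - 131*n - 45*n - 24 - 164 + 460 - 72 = 144*m^3 + m^2*(38*n - 712) + m*(-6*n^2 - 152*n - 80) + 30*n^2 - 190*n + 200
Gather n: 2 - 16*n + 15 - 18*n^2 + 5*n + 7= -18*n^2 - 11*n + 24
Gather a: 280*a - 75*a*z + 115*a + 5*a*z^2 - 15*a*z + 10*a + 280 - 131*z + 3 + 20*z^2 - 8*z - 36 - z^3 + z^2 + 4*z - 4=a*(5*z^2 - 90*z + 405) - z^3 + 21*z^2 - 135*z + 243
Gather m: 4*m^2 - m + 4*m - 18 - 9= 4*m^2 + 3*m - 27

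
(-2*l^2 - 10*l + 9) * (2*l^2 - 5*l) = -4*l^4 - 10*l^3 + 68*l^2 - 45*l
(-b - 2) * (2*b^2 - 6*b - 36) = -2*b^3 + 2*b^2 + 48*b + 72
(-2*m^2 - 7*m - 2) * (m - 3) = -2*m^3 - m^2 + 19*m + 6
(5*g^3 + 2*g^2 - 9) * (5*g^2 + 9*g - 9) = 25*g^5 + 55*g^4 - 27*g^3 - 63*g^2 - 81*g + 81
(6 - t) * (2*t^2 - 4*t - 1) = -2*t^3 + 16*t^2 - 23*t - 6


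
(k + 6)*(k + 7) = k^2 + 13*k + 42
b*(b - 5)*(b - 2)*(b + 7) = b^4 - 39*b^2 + 70*b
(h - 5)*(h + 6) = h^2 + h - 30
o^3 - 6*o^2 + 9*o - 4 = (o - 4)*(o - 1)^2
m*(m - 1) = m^2 - m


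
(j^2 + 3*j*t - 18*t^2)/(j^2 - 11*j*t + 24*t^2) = (-j - 6*t)/(-j + 8*t)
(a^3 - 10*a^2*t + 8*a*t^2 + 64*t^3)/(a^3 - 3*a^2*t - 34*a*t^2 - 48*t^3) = (a - 4*t)/(a + 3*t)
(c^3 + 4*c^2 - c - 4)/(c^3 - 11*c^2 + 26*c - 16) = (c^2 + 5*c + 4)/(c^2 - 10*c + 16)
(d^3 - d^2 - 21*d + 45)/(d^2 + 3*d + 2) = (d^3 - d^2 - 21*d + 45)/(d^2 + 3*d + 2)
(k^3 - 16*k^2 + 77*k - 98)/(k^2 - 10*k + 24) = (k^3 - 16*k^2 + 77*k - 98)/(k^2 - 10*k + 24)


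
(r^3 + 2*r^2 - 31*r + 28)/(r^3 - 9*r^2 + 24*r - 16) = (r + 7)/(r - 4)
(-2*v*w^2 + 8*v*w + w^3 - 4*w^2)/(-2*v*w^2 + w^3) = (w - 4)/w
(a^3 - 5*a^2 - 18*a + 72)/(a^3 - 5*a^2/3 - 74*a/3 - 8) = 3*(a - 3)/(3*a + 1)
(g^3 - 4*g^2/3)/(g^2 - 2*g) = g*(3*g - 4)/(3*(g - 2))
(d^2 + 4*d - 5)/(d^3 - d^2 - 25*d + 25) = 1/(d - 5)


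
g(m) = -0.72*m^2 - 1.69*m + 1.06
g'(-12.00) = 15.59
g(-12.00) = -82.34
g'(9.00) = -14.65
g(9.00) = -72.47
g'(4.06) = -7.54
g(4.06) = -17.67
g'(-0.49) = -0.98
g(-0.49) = 1.72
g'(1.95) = -4.50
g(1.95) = -4.97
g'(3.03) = -6.05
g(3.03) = -10.67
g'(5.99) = -10.32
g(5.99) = -34.90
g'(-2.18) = 1.45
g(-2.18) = 1.32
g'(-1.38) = 0.30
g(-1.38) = 2.02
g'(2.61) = -5.45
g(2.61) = -8.26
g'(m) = -1.44*m - 1.69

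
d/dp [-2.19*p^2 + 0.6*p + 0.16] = 0.6 - 4.38*p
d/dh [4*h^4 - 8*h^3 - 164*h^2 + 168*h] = 16*h^3 - 24*h^2 - 328*h + 168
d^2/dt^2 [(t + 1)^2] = 2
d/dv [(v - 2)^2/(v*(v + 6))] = 2*(5*v^2 - 4*v - 12)/(v^2*(v^2 + 12*v + 36))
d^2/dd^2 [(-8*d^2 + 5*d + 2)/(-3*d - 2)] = 88/(27*d^3 + 54*d^2 + 36*d + 8)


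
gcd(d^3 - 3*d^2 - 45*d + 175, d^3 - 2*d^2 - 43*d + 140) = d^2 + 2*d - 35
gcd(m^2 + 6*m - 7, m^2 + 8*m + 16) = 1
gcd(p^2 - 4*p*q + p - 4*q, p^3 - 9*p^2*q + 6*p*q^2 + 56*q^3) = p - 4*q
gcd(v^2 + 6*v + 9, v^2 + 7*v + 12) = v + 3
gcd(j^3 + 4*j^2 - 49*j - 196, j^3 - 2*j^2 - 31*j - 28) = j^2 - 3*j - 28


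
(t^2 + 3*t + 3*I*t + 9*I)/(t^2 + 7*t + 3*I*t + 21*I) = (t + 3)/(t + 7)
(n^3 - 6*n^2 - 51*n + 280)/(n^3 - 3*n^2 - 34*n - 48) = (n^2 + 2*n - 35)/(n^2 + 5*n + 6)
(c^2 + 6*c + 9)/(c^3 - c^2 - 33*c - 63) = 1/(c - 7)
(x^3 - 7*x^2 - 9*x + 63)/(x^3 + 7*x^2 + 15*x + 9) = (x^2 - 10*x + 21)/(x^2 + 4*x + 3)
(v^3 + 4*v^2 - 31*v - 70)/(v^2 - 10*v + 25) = (v^2 + 9*v + 14)/(v - 5)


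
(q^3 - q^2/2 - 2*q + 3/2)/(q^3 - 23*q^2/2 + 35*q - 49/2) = (2*q^2 + q - 3)/(2*q^2 - 21*q + 49)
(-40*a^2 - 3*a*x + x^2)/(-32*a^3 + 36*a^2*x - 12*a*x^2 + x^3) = (5*a + x)/(4*a^2 - 4*a*x + x^2)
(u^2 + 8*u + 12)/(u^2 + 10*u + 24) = (u + 2)/(u + 4)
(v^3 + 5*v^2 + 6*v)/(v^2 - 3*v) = (v^2 + 5*v + 6)/(v - 3)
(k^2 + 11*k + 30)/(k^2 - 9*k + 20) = (k^2 + 11*k + 30)/(k^2 - 9*k + 20)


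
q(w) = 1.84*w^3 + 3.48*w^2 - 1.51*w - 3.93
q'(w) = 5.52*w^2 + 6.96*w - 1.51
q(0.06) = -4.01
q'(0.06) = -1.07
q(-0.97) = -0.87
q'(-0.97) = -3.07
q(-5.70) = -223.01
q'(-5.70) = 138.16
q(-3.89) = -53.71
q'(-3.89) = 54.94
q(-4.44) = -89.67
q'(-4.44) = 76.41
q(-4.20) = -72.52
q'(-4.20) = 66.63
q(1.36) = 5.08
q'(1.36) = 18.17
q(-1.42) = -0.04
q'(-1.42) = -0.26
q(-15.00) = -5408.28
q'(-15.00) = 1136.09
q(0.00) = -3.93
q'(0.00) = -1.51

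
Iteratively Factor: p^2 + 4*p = (p)*(p + 4)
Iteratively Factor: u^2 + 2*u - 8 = (u + 4)*(u - 2)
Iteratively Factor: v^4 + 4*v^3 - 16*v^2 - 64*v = (v - 4)*(v^3 + 8*v^2 + 16*v) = (v - 4)*(v + 4)*(v^2 + 4*v) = v*(v - 4)*(v + 4)*(v + 4)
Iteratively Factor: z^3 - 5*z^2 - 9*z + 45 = (z - 3)*(z^2 - 2*z - 15) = (z - 5)*(z - 3)*(z + 3)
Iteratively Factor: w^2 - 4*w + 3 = (w - 1)*(w - 3)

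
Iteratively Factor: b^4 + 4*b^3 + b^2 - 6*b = (b)*(b^3 + 4*b^2 + b - 6) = b*(b - 1)*(b^2 + 5*b + 6) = b*(b - 1)*(b + 3)*(b + 2)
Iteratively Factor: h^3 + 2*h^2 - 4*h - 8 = (h - 2)*(h^2 + 4*h + 4) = (h - 2)*(h + 2)*(h + 2)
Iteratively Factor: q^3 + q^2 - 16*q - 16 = (q + 4)*(q^2 - 3*q - 4) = (q + 1)*(q + 4)*(q - 4)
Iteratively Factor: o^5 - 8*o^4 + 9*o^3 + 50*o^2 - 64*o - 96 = (o - 4)*(o^4 - 4*o^3 - 7*o^2 + 22*o + 24) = (o - 4)*(o + 2)*(o^3 - 6*o^2 + 5*o + 12) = (o - 4)*(o + 1)*(o + 2)*(o^2 - 7*o + 12) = (o - 4)^2*(o + 1)*(o + 2)*(o - 3)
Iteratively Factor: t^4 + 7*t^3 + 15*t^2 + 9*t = (t + 3)*(t^3 + 4*t^2 + 3*t) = (t + 1)*(t + 3)*(t^2 + 3*t) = (t + 1)*(t + 3)^2*(t)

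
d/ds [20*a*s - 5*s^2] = 20*a - 10*s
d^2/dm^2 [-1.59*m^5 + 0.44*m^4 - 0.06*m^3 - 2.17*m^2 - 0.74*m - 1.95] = -31.8*m^3 + 5.28*m^2 - 0.36*m - 4.34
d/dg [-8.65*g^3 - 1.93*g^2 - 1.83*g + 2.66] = -25.95*g^2 - 3.86*g - 1.83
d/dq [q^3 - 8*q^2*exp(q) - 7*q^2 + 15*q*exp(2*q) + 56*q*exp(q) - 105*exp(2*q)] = -8*q^2*exp(q) + 3*q^2 + 30*q*exp(2*q) + 40*q*exp(q) - 14*q - 195*exp(2*q) + 56*exp(q)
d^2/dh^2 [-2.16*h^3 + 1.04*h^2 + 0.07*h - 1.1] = 2.08 - 12.96*h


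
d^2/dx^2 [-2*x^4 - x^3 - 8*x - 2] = 6*x*(-4*x - 1)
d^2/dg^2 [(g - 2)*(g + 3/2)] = 2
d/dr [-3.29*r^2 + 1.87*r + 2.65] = 1.87 - 6.58*r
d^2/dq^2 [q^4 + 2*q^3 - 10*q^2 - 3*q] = 12*q^2 + 12*q - 20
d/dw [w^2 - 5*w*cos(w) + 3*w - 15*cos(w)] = 5*w*sin(w) + 2*w + 15*sin(w) - 5*cos(w) + 3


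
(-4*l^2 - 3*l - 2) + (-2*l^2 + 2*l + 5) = -6*l^2 - l + 3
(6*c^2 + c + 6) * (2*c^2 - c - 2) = 12*c^4 - 4*c^3 - c^2 - 8*c - 12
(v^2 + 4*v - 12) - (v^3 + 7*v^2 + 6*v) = -v^3 - 6*v^2 - 2*v - 12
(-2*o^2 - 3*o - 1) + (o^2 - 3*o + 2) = -o^2 - 6*o + 1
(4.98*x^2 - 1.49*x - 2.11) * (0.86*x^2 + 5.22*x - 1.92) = 4.2828*x^4 + 24.7142*x^3 - 19.154*x^2 - 8.1534*x + 4.0512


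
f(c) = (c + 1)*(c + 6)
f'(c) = 2*c + 7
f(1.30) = 16.79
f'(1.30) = 9.60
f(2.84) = 33.95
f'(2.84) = 12.68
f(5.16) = 68.75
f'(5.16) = 17.32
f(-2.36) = -4.95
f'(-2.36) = 2.28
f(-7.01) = 6.07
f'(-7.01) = -7.02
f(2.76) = 32.94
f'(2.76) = 12.52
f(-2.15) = -4.43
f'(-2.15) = 2.70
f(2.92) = 34.97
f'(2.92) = 12.84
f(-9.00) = 24.00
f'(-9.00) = -11.00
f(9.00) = 150.00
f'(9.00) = 25.00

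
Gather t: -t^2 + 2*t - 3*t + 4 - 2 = -t^2 - t + 2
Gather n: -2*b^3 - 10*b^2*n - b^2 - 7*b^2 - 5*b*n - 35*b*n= -2*b^3 - 8*b^2 + n*(-10*b^2 - 40*b)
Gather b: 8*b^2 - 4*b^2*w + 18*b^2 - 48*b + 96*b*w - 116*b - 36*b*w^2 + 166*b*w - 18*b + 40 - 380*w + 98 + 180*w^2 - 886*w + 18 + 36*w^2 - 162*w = b^2*(26 - 4*w) + b*(-36*w^2 + 262*w - 182) + 216*w^2 - 1428*w + 156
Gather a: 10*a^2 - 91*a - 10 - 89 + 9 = 10*a^2 - 91*a - 90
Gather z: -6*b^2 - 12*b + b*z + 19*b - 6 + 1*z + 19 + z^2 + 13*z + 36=-6*b^2 + 7*b + z^2 + z*(b + 14) + 49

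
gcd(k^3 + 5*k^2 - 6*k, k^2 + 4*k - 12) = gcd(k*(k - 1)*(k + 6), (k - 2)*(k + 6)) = k + 6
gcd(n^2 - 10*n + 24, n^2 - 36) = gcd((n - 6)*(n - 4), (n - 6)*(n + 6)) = n - 6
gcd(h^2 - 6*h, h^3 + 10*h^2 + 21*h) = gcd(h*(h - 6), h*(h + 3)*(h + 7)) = h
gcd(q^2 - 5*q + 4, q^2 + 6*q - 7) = q - 1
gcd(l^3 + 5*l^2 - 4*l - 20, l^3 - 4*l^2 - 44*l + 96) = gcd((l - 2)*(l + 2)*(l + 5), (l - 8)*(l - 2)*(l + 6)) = l - 2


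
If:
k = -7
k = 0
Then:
No Solution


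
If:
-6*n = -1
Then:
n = 1/6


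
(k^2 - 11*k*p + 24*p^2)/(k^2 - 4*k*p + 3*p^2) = (-k + 8*p)/(-k + p)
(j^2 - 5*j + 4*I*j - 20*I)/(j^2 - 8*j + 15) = (j + 4*I)/(j - 3)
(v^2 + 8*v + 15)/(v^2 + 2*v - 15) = (v + 3)/(v - 3)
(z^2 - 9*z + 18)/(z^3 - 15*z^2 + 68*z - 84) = (z - 3)/(z^2 - 9*z + 14)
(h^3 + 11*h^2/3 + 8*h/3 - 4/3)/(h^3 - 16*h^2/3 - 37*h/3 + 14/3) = (h + 2)/(h - 7)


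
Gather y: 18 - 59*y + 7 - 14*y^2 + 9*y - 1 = -14*y^2 - 50*y + 24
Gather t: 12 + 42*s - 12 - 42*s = 0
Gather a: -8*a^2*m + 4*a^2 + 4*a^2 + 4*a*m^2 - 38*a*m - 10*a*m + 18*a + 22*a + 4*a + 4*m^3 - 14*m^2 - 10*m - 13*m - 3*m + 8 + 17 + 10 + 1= a^2*(8 - 8*m) + a*(4*m^2 - 48*m + 44) + 4*m^3 - 14*m^2 - 26*m + 36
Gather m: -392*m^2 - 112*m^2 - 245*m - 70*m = -504*m^2 - 315*m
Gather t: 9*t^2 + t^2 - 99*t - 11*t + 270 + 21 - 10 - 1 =10*t^2 - 110*t + 280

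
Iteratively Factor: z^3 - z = (z)*(z^2 - 1) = z*(z - 1)*(z + 1)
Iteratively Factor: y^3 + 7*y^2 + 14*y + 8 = (y + 4)*(y^2 + 3*y + 2) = (y + 2)*(y + 4)*(y + 1)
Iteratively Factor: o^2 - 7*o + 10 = (o - 2)*(o - 5)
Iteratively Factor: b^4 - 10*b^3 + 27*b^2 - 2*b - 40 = (b - 4)*(b^3 - 6*b^2 + 3*b + 10) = (b - 5)*(b - 4)*(b^2 - b - 2) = (b - 5)*(b - 4)*(b - 2)*(b + 1)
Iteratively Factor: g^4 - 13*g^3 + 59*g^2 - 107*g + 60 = (g - 4)*(g^3 - 9*g^2 + 23*g - 15) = (g - 4)*(g - 3)*(g^2 - 6*g + 5) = (g - 4)*(g - 3)*(g - 1)*(g - 5)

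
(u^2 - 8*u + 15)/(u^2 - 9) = (u - 5)/(u + 3)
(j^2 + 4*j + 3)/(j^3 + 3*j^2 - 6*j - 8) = (j + 3)/(j^2 + 2*j - 8)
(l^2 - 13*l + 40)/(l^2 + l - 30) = (l - 8)/(l + 6)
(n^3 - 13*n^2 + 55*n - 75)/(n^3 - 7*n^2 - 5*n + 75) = (n - 3)/(n + 3)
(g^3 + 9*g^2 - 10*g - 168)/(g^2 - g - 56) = (g^2 + 2*g - 24)/(g - 8)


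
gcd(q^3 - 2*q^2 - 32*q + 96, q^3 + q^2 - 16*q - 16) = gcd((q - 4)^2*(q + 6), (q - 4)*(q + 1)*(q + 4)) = q - 4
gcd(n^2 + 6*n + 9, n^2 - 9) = n + 3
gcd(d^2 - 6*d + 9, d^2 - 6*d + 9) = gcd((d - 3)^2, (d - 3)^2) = d^2 - 6*d + 9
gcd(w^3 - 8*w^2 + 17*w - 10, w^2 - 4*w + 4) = w - 2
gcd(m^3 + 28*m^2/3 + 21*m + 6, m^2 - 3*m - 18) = m + 3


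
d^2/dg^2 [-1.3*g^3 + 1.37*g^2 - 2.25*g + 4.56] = 2.74 - 7.8*g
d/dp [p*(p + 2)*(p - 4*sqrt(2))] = 3*p^2 - 8*sqrt(2)*p + 4*p - 8*sqrt(2)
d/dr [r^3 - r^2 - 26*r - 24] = 3*r^2 - 2*r - 26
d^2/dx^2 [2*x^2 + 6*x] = 4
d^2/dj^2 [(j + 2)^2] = 2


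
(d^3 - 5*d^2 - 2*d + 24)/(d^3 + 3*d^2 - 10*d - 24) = (d - 4)/(d + 4)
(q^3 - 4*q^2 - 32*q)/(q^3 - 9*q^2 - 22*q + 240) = q*(q + 4)/(q^2 - q - 30)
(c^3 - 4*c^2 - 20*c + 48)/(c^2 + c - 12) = (c^2 - 8*c + 12)/(c - 3)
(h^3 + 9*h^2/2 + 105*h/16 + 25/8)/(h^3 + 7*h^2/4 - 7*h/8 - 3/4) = (16*h^2 + 40*h + 25)/(2*(8*h^2 - 2*h - 3))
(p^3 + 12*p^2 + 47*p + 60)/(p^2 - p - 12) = (p^2 + 9*p + 20)/(p - 4)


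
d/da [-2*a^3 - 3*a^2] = 6*a*(-a - 1)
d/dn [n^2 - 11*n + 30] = 2*n - 11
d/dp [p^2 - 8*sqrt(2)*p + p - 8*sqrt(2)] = 2*p - 8*sqrt(2) + 1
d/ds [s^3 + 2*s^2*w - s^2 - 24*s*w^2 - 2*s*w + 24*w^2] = 3*s^2 + 4*s*w - 2*s - 24*w^2 - 2*w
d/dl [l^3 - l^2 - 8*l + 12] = 3*l^2 - 2*l - 8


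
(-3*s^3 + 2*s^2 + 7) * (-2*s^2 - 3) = 6*s^5 - 4*s^4 + 9*s^3 - 20*s^2 - 21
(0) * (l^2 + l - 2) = 0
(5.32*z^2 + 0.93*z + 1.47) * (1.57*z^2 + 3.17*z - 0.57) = 8.3524*z^4 + 18.3245*z^3 + 2.2236*z^2 + 4.1298*z - 0.8379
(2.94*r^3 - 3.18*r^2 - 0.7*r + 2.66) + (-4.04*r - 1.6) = 2.94*r^3 - 3.18*r^2 - 4.74*r + 1.06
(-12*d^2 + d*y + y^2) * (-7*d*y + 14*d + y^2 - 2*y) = 84*d^3*y - 168*d^3 - 19*d^2*y^2 + 38*d^2*y - 6*d*y^3 + 12*d*y^2 + y^4 - 2*y^3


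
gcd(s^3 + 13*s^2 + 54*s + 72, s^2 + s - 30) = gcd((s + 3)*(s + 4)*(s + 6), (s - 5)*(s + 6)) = s + 6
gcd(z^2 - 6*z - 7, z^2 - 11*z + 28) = z - 7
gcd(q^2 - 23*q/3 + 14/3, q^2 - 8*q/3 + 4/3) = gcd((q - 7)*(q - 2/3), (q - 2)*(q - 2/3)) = q - 2/3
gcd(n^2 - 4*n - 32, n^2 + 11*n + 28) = n + 4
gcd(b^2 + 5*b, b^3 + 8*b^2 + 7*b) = b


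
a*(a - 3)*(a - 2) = a^3 - 5*a^2 + 6*a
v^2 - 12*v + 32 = (v - 8)*(v - 4)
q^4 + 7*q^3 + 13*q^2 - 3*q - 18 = (q - 1)*(q + 2)*(q + 3)^2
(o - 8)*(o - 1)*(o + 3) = o^3 - 6*o^2 - 19*o + 24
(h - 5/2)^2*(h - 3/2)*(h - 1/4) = h^4 - 27*h^3/4 + 123*h^2/8 - 205*h/16 + 75/32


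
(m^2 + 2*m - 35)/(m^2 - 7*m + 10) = (m + 7)/(m - 2)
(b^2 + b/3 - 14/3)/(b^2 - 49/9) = 3*(b - 2)/(3*b - 7)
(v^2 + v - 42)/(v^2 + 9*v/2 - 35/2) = 2*(v - 6)/(2*v - 5)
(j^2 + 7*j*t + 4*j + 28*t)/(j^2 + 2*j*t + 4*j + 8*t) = (j + 7*t)/(j + 2*t)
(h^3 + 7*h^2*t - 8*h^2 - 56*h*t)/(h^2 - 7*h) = (h^2 + 7*h*t - 8*h - 56*t)/(h - 7)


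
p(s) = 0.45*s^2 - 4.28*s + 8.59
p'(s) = 0.9*s - 4.28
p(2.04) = 1.73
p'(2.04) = -2.44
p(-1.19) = 14.32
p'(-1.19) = -5.35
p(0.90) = 5.10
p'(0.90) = -3.47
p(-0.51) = 10.89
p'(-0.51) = -4.74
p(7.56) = 1.95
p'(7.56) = 2.52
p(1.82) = 2.29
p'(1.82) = -2.64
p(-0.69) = 11.76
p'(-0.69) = -4.90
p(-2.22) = 20.31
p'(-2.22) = -6.28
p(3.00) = -0.20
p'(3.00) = -1.58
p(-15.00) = 174.04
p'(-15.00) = -17.78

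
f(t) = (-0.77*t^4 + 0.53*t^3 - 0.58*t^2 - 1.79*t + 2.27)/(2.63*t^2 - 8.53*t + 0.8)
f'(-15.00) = 8.06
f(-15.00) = -56.73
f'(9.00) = -5.77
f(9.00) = -34.48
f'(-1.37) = 0.59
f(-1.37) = -0.03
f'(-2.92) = 1.22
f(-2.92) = -1.38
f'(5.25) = -1.89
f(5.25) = -18.64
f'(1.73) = 2.57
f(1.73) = 1.10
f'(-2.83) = 1.18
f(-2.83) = -1.28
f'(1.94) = 4.02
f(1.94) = 1.78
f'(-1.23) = 0.56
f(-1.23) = 0.06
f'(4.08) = 6.62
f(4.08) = -19.64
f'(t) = (8.53 - 5.26*t)*(-0.77*t^4 + 0.53*t^3 - 0.58*t^2 - 1.79*t + 2.27)/(2.63*t^2 - 8.53*t + 0.8)^2 + (-3.08*t^3 + 1.59*t^2 - 1.16*t - 1.79)/(2.63*t^2 - 8.53*t + 0.8)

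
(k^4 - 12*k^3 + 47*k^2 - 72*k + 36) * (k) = k^5 - 12*k^4 + 47*k^3 - 72*k^2 + 36*k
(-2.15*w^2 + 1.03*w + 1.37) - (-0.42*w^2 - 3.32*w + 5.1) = -1.73*w^2 + 4.35*w - 3.73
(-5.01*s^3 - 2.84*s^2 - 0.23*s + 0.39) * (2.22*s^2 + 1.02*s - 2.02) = -11.1222*s^5 - 11.415*s^4 + 6.7128*s^3 + 6.368*s^2 + 0.8624*s - 0.7878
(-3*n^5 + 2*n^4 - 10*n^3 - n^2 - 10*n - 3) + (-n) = -3*n^5 + 2*n^4 - 10*n^3 - n^2 - 11*n - 3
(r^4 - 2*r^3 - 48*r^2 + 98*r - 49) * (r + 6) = r^5 + 4*r^4 - 60*r^3 - 190*r^2 + 539*r - 294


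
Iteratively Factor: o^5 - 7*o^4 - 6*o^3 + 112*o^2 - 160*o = (o + 4)*(o^4 - 11*o^3 + 38*o^2 - 40*o) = (o - 4)*(o + 4)*(o^3 - 7*o^2 + 10*o) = (o - 4)*(o - 2)*(o + 4)*(o^2 - 5*o) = (o - 5)*(o - 4)*(o - 2)*(o + 4)*(o)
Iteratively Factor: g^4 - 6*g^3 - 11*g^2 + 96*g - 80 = (g + 4)*(g^3 - 10*g^2 + 29*g - 20) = (g - 1)*(g + 4)*(g^2 - 9*g + 20) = (g - 4)*(g - 1)*(g + 4)*(g - 5)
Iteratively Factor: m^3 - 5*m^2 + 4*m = (m - 4)*(m^2 - m) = (m - 4)*(m - 1)*(m)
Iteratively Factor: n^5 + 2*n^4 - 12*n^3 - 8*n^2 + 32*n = (n + 4)*(n^4 - 2*n^3 - 4*n^2 + 8*n) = n*(n + 4)*(n^3 - 2*n^2 - 4*n + 8) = n*(n - 2)*(n + 4)*(n^2 - 4) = n*(n - 2)^2*(n + 4)*(n + 2)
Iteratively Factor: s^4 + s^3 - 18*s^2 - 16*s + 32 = (s - 4)*(s^3 + 5*s^2 + 2*s - 8) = (s - 4)*(s + 2)*(s^2 + 3*s - 4) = (s - 4)*(s - 1)*(s + 2)*(s + 4)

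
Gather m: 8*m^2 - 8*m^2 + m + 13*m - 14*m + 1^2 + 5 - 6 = 0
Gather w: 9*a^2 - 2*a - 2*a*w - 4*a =9*a^2 - 2*a*w - 6*a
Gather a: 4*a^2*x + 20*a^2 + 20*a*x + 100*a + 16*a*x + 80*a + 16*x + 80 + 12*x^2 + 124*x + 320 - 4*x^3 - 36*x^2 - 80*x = a^2*(4*x + 20) + a*(36*x + 180) - 4*x^3 - 24*x^2 + 60*x + 400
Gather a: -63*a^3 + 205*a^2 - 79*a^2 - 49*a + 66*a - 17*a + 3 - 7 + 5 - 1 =-63*a^3 + 126*a^2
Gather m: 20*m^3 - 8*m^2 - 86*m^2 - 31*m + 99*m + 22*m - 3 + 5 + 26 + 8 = 20*m^3 - 94*m^2 + 90*m + 36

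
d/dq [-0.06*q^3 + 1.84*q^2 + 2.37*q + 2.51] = -0.18*q^2 + 3.68*q + 2.37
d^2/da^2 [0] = 0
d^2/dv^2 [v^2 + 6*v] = 2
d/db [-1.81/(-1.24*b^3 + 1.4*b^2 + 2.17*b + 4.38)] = (-6.7332*b^2 + 5.068*b + 3.9277)/(-1.24*b^3 + 1.4*b^2 + 2.17*b + 4.38)^2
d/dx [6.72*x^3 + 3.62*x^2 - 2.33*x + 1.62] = 20.16*x^2 + 7.24*x - 2.33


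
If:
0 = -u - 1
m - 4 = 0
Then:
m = 4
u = -1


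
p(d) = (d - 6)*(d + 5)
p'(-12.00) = -25.00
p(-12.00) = 126.00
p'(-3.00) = -7.00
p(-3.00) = -18.00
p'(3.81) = 6.62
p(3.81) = -19.29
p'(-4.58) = -10.16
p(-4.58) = -4.44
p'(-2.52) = -6.04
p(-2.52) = -21.13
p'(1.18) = 1.36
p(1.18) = -29.79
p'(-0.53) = -2.06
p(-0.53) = -29.19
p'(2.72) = 4.44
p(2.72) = -25.32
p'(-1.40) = -3.80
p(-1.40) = -26.64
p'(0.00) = -1.00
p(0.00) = -30.00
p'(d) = 2*d - 1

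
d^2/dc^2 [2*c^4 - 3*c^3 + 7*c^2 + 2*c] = 24*c^2 - 18*c + 14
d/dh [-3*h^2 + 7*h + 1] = 7 - 6*h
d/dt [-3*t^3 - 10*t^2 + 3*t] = -9*t^2 - 20*t + 3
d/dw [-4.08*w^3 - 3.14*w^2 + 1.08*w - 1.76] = -12.24*w^2 - 6.28*w + 1.08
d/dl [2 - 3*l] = -3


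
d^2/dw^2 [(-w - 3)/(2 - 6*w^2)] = 9*(4*w^2*(w + 3) - (w + 1)*(3*w^2 - 1))/(3*w^2 - 1)^3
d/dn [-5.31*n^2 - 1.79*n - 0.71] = -10.62*n - 1.79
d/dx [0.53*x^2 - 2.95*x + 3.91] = 1.06*x - 2.95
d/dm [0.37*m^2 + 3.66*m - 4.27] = 0.74*m + 3.66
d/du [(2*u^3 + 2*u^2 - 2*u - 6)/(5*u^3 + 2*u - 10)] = 2*(-5*u^4 + 14*u^3 + 17*u^2 - 20*u + 16)/(25*u^6 + 20*u^4 - 100*u^3 + 4*u^2 - 40*u + 100)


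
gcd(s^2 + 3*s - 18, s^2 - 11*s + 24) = s - 3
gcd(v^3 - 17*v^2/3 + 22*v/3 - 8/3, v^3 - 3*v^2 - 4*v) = v - 4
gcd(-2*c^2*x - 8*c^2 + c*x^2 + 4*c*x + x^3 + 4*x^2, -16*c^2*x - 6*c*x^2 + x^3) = 2*c + x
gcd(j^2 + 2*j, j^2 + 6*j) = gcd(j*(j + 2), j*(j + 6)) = j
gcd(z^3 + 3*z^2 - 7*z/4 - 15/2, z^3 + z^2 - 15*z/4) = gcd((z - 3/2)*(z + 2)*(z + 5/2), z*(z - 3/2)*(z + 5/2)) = z^2 + z - 15/4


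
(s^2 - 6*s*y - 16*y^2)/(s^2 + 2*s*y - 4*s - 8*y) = (s - 8*y)/(s - 4)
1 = 1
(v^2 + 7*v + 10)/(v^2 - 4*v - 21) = (v^2 + 7*v + 10)/(v^2 - 4*v - 21)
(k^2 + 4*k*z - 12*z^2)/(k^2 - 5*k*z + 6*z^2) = (-k - 6*z)/(-k + 3*z)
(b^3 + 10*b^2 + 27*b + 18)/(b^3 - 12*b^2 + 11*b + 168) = (b^2 + 7*b + 6)/(b^2 - 15*b + 56)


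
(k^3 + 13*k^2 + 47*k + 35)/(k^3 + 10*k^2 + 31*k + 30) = (k^2 + 8*k + 7)/(k^2 + 5*k + 6)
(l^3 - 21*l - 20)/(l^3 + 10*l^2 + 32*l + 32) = (l^2 - 4*l - 5)/(l^2 + 6*l + 8)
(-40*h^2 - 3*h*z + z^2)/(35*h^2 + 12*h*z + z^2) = (-8*h + z)/(7*h + z)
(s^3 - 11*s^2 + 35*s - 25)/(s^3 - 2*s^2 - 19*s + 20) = (s - 5)/(s + 4)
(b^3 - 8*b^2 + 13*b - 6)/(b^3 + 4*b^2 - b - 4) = (b^2 - 7*b + 6)/(b^2 + 5*b + 4)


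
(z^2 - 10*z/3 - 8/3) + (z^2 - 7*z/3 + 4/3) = 2*z^2 - 17*z/3 - 4/3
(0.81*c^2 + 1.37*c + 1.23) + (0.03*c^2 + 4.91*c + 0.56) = 0.84*c^2 + 6.28*c + 1.79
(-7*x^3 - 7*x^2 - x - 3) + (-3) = -7*x^3 - 7*x^2 - x - 6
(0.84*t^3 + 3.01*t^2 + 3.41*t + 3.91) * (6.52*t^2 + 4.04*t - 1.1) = 5.4768*t^5 + 23.0188*t^4 + 33.4696*t^3 + 35.9586*t^2 + 12.0454*t - 4.301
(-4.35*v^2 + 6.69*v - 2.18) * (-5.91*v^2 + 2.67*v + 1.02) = 25.7085*v^4 - 51.1524*v^3 + 26.3091*v^2 + 1.0032*v - 2.2236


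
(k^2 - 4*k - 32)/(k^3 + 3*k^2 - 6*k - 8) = (k - 8)/(k^2 - k - 2)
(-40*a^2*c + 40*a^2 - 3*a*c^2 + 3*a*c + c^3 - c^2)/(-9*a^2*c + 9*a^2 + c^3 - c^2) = (40*a^2 + 3*a*c - c^2)/(9*a^2 - c^2)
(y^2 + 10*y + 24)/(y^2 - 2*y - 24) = (y + 6)/(y - 6)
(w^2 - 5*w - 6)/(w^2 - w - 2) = (w - 6)/(w - 2)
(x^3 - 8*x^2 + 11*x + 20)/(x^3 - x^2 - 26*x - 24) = (x^2 - 9*x + 20)/(x^2 - 2*x - 24)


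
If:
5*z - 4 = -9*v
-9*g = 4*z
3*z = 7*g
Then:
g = 0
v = 4/9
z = 0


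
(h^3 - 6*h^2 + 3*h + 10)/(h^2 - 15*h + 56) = (h^3 - 6*h^2 + 3*h + 10)/(h^2 - 15*h + 56)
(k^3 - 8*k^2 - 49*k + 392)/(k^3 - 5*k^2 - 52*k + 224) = (k - 7)/(k - 4)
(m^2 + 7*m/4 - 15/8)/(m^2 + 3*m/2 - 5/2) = (m - 3/4)/(m - 1)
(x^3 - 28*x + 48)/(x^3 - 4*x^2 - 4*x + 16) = (x + 6)/(x + 2)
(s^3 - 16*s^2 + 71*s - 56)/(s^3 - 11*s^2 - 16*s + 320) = (s^2 - 8*s + 7)/(s^2 - 3*s - 40)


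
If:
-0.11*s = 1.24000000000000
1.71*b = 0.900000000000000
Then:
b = 0.53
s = -11.27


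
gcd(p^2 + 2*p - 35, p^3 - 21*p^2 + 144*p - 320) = p - 5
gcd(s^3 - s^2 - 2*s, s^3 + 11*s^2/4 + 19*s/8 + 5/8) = s + 1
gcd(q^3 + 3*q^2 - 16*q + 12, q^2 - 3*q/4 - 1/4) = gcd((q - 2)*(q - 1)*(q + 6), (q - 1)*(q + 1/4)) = q - 1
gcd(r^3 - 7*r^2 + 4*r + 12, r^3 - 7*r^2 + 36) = r - 6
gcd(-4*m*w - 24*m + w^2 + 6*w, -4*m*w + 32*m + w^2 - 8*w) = -4*m + w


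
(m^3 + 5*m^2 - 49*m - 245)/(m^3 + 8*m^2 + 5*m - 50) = (m^2 - 49)/(m^2 + 3*m - 10)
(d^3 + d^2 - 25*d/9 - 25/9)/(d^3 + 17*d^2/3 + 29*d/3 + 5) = (d - 5/3)/(d + 3)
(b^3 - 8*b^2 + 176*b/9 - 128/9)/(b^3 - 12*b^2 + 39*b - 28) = (b^2 - 4*b + 32/9)/(b^2 - 8*b + 7)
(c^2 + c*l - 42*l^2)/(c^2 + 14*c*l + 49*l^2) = (c - 6*l)/(c + 7*l)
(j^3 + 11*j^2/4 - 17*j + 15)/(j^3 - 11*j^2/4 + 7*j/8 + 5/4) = 2*(j + 6)/(2*j + 1)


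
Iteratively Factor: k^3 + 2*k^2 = (k)*(k^2 + 2*k) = k*(k + 2)*(k)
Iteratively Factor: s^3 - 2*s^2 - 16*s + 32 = (s - 2)*(s^2 - 16) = (s - 4)*(s - 2)*(s + 4)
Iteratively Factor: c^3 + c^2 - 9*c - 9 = (c - 3)*(c^2 + 4*c + 3) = (c - 3)*(c + 3)*(c + 1)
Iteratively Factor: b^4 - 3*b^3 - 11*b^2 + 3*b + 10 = (b - 5)*(b^3 + 2*b^2 - b - 2) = (b - 5)*(b + 1)*(b^2 + b - 2) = (b - 5)*(b + 1)*(b + 2)*(b - 1)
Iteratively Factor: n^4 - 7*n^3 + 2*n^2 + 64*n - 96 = (n - 2)*(n^3 - 5*n^2 - 8*n + 48) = (n - 2)*(n + 3)*(n^2 - 8*n + 16) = (n - 4)*(n - 2)*(n + 3)*(n - 4)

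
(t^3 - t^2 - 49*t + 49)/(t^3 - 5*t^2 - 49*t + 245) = (t - 1)/(t - 5)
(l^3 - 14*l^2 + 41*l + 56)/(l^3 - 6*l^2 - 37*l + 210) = (l^2 - 7*l - 8)/(l^2 + l - 30)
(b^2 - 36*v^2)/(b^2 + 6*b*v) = (b - 6*v)/b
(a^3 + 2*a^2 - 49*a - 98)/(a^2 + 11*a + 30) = (a^3 + 2*a^2 - 49*a - 98)/(a^2 + 11*a + 30)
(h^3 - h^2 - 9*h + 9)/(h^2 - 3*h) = h + 2 - 3/h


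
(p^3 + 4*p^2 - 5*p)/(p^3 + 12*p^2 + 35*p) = (p - 1)/(p + 7)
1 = 1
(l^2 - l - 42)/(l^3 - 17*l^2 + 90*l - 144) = (l^2 - l - 42)/(l^3 - 17*l^2 + 90*l - 144)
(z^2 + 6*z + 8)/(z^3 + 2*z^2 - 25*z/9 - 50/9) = 9*(z + 4)/(9*z^2 - 25)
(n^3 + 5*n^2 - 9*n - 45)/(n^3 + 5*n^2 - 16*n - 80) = (n^2 - 9)/(n^2 - 16)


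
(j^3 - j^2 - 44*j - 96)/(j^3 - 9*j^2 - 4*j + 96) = (j + 4)/(j - 4)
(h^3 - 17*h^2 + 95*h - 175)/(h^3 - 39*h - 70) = (h^2 - 10*h + 25)/(h^2 + 7*h + 10)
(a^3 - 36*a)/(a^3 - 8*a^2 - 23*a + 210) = a*(a + 6)/(a^2 - 2*a - 35)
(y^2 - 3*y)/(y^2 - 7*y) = (y - 3)/(y - 7)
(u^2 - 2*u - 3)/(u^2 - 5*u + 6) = (u + 1)/(u - 2)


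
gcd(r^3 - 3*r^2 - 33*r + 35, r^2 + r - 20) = r + 5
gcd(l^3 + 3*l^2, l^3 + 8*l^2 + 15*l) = l^2 + 3*l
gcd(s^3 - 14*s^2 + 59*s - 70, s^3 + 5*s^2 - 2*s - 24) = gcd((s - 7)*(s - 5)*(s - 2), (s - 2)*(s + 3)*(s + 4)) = s - 2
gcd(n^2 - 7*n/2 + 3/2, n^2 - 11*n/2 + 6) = 1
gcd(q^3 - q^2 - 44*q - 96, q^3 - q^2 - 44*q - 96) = q^3 - q^2 - 44*q - 96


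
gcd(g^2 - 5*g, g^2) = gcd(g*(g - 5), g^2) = g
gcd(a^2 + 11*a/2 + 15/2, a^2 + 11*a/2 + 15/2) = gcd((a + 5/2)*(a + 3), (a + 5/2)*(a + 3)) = a^2 + 11*a/2 + 15/2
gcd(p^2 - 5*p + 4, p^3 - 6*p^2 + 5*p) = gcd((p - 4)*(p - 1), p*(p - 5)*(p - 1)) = p - 1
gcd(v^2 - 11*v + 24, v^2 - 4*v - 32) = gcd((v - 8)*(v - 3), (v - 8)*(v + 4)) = v - 8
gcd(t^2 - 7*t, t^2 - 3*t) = t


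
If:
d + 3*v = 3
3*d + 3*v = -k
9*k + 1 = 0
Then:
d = -13/9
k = -1/9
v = 40/27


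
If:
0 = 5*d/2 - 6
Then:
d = 12/5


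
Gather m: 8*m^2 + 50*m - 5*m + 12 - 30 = 8*m^2 + 45*m - 18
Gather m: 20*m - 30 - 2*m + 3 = 18*m - 27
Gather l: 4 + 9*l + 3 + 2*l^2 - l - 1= 2*l^2 + 8*l + 6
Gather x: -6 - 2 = -8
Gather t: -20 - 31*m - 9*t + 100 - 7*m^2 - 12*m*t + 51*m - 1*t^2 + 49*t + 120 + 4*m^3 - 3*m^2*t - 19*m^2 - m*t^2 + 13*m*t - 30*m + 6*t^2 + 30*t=4*m^3 - 26*m^2 - 10*m + t^2*(5 - m) + t*(-3*m^2 + m + 70) + 200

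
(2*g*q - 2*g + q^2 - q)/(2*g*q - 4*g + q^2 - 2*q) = (q - 1)/(q - 2)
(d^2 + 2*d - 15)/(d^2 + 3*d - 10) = (d - 3)/(d - 2)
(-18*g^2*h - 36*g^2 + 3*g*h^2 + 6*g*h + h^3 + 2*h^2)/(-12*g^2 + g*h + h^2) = (6*g*h + 12*g + h^2 + 2*h)/(4*g + h)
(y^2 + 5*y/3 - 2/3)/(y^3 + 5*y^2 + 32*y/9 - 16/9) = 3*(y + 2)/(3*y^2 + 16*y + 16)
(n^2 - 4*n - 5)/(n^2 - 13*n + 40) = (n + 1)/(n - 8)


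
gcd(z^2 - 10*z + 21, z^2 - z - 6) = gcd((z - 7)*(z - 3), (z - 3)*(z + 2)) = z - 3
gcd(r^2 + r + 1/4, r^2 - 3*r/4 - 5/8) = r + 1/2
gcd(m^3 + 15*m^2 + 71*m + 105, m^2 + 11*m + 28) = m + 7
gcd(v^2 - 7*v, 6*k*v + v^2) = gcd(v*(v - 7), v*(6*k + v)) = v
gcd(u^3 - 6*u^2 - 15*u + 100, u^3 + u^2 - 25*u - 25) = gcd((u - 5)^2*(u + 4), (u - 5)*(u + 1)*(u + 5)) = u - 5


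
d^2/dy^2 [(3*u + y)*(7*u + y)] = 2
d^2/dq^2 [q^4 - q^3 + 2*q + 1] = 6*q*(2*q - 1)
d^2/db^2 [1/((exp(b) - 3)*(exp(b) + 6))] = (4*exp(3*b) + 9*exp(2*b) + 81*exp(b) + 54)*exp(b)/(exp(6*b) + 9*exp(5*b) - 27*exp(4*b) - 297*exp(3*b) + 486*exp(2*b) + 2916*exp(b) - 5832)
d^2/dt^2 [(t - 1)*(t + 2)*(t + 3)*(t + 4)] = 12*t^2 + 48*t + 34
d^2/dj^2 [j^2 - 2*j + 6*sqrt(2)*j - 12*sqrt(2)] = 2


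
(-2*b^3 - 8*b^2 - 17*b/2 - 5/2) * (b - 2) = -2*b^4 - 4*b^3 + 15*b^2/2 + 29*b/2 + 5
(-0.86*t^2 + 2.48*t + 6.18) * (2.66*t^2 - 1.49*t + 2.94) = -2.2876*t^4 + 7.8782*t^3 + 10.2152*t^2 - 1.917*t + 18.1692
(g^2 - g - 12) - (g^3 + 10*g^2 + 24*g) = -g^3 - 9*g^2 - 25*g - 12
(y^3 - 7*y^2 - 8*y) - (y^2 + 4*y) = y^3 - 8*y^2 - 12*y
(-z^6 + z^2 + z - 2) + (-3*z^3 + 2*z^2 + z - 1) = -z^6 - 3*z^3 + 3*z^2 + 2*z - 3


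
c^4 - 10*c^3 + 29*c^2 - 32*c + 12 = (c - 6)*(c - 2)*(c - 1)^2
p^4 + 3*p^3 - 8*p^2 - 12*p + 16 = (p - 2)*(p - 1)*(p + 2)*(p + 4)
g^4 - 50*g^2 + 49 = (g - 7)*(g - 1)*(g + 1)*(g + 7)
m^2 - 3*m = m*(m - 3)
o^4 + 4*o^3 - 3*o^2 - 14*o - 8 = (o - 2)*(o + 1)^2*(o + 4)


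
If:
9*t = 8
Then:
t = 8/9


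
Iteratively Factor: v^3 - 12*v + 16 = (v - 2)*(v^2 + 2*v - 8) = (v - 2)*(v + 4)*(v - 2)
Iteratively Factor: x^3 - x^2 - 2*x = (x - 2)*(x^2 + x) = (x - 2)*(x + 1)*(x)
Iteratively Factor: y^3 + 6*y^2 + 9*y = (y + 3)*(y^2 + 3*y) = y*(y + 3)*(y + 3)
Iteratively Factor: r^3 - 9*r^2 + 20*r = (r - 5)*(r^2 - 4*r) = (r - 5)*(r - 4)*(r)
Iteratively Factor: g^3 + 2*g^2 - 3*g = (g - 1)*(g^2 + 3*g) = g*(g - 1)*(g + 3)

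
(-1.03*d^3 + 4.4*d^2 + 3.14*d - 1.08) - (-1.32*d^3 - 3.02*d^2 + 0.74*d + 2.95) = 0.29*d^3 + 7.42*d^2 + 2.4*d - 4.03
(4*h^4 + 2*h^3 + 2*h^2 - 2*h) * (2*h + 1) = 8*h^5 + 8*h^4 + 6*h^3 - 2*h^2 - 2*h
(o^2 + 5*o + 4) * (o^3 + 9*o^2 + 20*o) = o^5 + 14*o^4 + 69*o^3 + 136*o^2 + 80*o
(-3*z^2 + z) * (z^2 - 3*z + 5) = -3*z^4 + 10*z^3 - 18*z^2 + 5*z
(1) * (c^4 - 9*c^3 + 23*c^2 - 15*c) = c^4 - 9*c^3 + 23*c^2 - 15*c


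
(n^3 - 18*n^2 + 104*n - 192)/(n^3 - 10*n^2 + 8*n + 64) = (n - 6)/(n + 2)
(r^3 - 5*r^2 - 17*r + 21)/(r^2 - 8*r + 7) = r + 3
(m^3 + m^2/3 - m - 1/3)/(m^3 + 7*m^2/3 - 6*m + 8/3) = (3*m^2 + 4*m + 1)/(3*m^2 + 10*m - 8)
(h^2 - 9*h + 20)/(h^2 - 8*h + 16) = (h - 5)/(h - 4)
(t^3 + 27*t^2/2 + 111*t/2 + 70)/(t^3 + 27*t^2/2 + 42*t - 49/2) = (2*t^2 + 13*t + 20)/(2*t^2 + 13*t - 7)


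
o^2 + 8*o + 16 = (o + 4)^2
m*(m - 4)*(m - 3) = m^3 - 7*m^2 + 12*m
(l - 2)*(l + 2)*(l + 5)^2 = l^4 + 10*l^3 + 21*l^2 - 40*l - 100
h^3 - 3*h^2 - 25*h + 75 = (h - 5)*(h - 3)*(h + 5)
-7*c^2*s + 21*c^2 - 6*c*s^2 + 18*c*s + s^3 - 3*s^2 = (-7*c + s)*(c + s)*(s - 3)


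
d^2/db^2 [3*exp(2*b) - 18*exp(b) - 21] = (12*exp(b) - 18)*exp(b)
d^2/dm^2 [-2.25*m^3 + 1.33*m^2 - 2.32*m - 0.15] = 2.66 - 13.5*m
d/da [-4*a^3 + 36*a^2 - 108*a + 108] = -12*a^2 + 72*a - 108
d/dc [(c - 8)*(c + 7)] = 2*c - 1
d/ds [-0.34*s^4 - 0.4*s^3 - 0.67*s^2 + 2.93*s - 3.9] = -1.36*s^3 - 1.2*s^2 - 1.34*s + 2.93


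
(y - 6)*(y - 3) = y^2 - 9*y + 18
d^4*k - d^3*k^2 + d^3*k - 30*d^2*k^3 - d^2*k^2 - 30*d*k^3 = d*(d - 6*k)*(d + 5*k)*(d*k + k)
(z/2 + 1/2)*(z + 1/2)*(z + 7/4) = z^3/2 + 13*z^2/8 + 25*z/16 + 7/16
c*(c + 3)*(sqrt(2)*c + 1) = sqrt(2)*c^3 + c^2 + 3*sqrt(2)*c^2 + 3*c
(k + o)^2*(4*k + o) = 4*k^3 + 9*k^2*o + 6*k*o^2 + o^3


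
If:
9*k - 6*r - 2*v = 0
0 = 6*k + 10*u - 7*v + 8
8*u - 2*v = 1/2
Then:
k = 3*v/4 - 23/16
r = 19*v/24 - 69/32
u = v/4 + 1/16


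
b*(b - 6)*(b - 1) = b^3 - 7*b^2 + 6*b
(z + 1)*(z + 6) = z^2 + 7*z + 6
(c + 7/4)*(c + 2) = c^2 + 15*c/4 + 7/2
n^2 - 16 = (n - 4)*(n + 4)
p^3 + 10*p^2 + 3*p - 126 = (p - 3)*(p + 6)*(p + 7)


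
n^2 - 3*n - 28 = (n - 7)*(n + 4)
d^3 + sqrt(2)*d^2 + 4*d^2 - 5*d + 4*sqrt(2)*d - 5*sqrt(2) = (d - 1)*(d + 5)*(d + sqrt(2))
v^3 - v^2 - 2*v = v*(v - 2)*(v + 1)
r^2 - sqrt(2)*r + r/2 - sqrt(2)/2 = (r + 1/2)*(r - sqrt(2))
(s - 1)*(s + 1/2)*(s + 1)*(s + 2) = s^4 + 5*s^3/2 - 5*s/2 - 1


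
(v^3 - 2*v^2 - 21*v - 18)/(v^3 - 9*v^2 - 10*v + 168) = (v^2 + 4*v + 3)/(v^2 - 3*v - 28)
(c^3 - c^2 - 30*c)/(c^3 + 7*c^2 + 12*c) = (c^2 - c - 30)/(c^2 + 7*c + 12)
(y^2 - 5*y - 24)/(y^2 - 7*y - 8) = (y + 3)/(y + 1)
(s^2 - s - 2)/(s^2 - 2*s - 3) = (s - 2)/(s - 3)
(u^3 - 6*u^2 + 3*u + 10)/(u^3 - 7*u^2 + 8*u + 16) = (u^2 - 7*u + 10)/(u^2 - 8*u + 16)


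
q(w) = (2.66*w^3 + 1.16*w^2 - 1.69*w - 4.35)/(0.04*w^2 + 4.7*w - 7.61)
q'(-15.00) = -19.08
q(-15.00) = 125.82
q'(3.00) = 3.59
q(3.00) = 10.63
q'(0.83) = -0.35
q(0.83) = 0.93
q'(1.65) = -503.30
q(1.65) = 31.39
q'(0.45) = 0.55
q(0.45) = 0.84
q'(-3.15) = -2.54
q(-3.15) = 3.21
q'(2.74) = 2.96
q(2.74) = 9.78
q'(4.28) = 5.39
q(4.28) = 16.48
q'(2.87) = 3.30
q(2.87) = 10.19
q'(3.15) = 3.87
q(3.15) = 11.19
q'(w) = (-0.08*w - 4.7)*(2.66*w^3 + 1.16*w^2 - 1.69*w - 4.35)/(0.04*w^2 + 4.7*w - 7.61)^2 + (7.98*w^2 + 2.32*w - 1.69)/(0.04*w^2 + 4.7*w - 7.61) = (0.1064*w^4 + 25.004*w^3 - 55.2082*w^2 - 17.3072*w + 33.3059)/(0.0016*w^4 + 0.376*w^3 + 21.4812*w^2 - 71.534*w + 57.9121)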